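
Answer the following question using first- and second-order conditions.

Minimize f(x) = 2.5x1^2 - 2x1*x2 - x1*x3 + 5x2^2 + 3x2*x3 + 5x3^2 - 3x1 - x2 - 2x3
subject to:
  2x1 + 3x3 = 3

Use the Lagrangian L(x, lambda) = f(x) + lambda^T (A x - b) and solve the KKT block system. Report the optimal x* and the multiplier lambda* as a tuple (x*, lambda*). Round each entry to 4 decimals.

Form the Lagrangian:
  L(x, lambda) = (1/2) x^T Q x + c^T x + lambda^T (A x - b)
Stationarity (grad_x L = 0): Q x + c + A^T lambda = 0.
Primal feasibility: A x = b.

This gives the KKT block system:
  [ Q   A^T ] [ x     ]   [-c ]
  [ A    0  ] [ lambda ] = [ b ]

Solving the linear system:
  x*      = (0.9298, 0.1719, 0.3801)
  lambda* = (-0.4625)
  f(x*)   = -1.1671

x* = (0.9298, 0.1719, 0.3801), lambda* = (-0.4625)


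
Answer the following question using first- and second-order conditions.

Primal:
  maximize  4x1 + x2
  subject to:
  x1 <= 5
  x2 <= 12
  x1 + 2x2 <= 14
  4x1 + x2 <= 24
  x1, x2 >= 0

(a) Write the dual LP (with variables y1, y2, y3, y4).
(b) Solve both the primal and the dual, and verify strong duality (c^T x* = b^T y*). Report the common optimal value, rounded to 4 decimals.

The standard primal-dual pair for 'max c^T x s.t. A x <= b, x >= 0' is:
  Dual:  min b^T y  s.t.  A^T y >= c,  y >= 0.

So the dual LP is:
  minimize  5y1 + 12y2 + 14y3 + 24y4
  subject to:
    y1 + y3 + 4y4 >= 4
    y2 + 2y3 + y4 >= 1
    y1, y2, y3, y4 >= 0

Solving the primal: x* = (4.8571, 4.5714).
  primal value c^T x* = 24.
Solving the dual: y* = (0, 0, 0, 1).
  dual value b^T y* = 24.
Strong duality: c^T x* = b^T y*. Confirmed.

24


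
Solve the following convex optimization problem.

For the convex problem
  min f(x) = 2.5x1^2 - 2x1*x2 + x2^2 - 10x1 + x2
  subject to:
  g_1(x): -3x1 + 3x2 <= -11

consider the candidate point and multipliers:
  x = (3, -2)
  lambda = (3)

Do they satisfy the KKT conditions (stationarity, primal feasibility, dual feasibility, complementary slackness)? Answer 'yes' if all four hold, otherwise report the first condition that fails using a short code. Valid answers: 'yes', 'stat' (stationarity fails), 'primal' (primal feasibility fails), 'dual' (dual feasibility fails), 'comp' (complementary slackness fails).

Gradient of f: grad f(x) = Q x + c = (9, -9)
Constraint values g_i(x) = a_i^T x - b_i:
  g_1((3, -2)) = -4
Stationarity residual: grad f(x) + sum_i lambda_i a_i = (0, 0)
  -> stationarity OK
Primal feasibility (all g_i <= 0): OK
Dual feasibility (all lambda_i >= 0): OK
Complementary slackness (lambda_i * g_i(x) = 0 for all i): FAILS

Verdict: the first failing condition is complementary_slackness -> comp.

comp


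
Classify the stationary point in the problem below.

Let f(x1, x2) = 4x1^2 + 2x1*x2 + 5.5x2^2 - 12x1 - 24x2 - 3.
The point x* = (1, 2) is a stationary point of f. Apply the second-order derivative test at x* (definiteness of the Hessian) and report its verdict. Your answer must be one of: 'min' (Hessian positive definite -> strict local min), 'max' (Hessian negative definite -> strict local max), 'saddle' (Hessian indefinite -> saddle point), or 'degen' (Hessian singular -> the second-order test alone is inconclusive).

Compute the Hessian H = grad^2 f:
  H = [[8, 2], [2, 11]]
Verify stationarity: grad f(x*) = H x* + g = (0, 0).
Eigenvalues of H: 7, 12.
Both eigenvalues > 0, so H is positive definite -> x* is a strict local min.

min


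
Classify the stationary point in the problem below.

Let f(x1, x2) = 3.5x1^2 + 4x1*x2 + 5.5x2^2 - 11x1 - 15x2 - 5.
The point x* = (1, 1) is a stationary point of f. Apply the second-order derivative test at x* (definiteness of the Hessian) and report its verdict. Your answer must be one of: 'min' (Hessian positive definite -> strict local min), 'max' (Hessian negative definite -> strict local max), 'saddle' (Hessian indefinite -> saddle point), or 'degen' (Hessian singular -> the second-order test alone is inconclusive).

Compute the Hessian H = grad^2 f:
  H = [[7, 4], [4, 11]]
Verify stationarity: grad f(x*) = H x* + g = (0, 0).
Eigenvalues of H: 4.5279, 13.4721.
Both eigenvalues > 0, so H is positive definite -> x* is a strict local min.

min


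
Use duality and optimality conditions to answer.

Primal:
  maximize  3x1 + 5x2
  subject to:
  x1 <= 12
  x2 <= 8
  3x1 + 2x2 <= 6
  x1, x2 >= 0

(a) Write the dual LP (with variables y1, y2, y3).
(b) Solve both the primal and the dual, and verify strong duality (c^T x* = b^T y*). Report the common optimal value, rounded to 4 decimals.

The standard primal-dual pair for 'max c^T x s.t. A x <= b, x >= 0' is:
  Dual:  min b^T y  s.t.  A^T y >= c,  y >= 0.

So the dual LP is:
  minimize  12y1 + 8y2 + 6y3
  subject to:
    y1 + 3y3 >= 3
    y2 + 2y3 >= 5
    y1, y2, y3 >= 0

Solving the primal: x* = (0, 3).
  primal value c^T x* = 15.
Solving the dual: y* = (0, 0, 2.5).
  dual value b^T y* = 15.
Strong duality: c^T x* = b^T y*. Confirmed.

15


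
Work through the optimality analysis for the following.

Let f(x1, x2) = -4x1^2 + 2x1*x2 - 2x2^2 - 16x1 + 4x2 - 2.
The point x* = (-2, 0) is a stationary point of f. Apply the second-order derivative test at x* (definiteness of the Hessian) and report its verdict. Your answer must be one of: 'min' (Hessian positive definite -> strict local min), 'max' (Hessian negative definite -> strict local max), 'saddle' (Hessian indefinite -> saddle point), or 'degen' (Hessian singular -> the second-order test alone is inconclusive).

Compute the Hessian H = grad^2 f:
  H = [[-8, 2], [2, -4]]
Verify stationarity: grad f(x*) = H x* + g = (0, 0).
Eigenvalues of H: -8.8284, -3.1716.
Both eigenvalues < 0, so H is negative definite -> x* is a strict local max.

max


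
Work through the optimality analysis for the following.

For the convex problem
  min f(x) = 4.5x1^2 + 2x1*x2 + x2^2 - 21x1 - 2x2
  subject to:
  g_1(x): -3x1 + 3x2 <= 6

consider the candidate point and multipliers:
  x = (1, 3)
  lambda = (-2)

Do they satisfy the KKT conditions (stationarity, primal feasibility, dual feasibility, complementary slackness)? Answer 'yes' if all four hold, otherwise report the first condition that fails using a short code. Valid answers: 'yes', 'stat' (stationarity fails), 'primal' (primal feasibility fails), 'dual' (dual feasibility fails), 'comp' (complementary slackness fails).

Gradient of f: grad f(x) = Q x + c = (-6, 6)
Constraint values g_i(x) = a_i^T x - b_i:
  g_1((1, 3)) = 0
Stationarity residual: grad f(x) + sum_i lambda_i a_i = (0, 0)
  -> stationarity OK
Primal feasibility (all g_i <= 0): OK
Dual feasibility (all lambda_i >= 0): FAILS
Complementary slackness (lambda_i * g_i(x) = 0 for all i): OK

Verdict: the first failing condition is dual_feasibility -> dual.

dual


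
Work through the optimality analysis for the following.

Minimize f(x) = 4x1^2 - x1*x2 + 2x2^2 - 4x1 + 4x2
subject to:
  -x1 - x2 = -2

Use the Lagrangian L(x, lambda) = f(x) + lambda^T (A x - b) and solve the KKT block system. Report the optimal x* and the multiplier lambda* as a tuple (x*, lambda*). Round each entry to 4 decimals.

Form the Lagrangian:
  L(x, lambda) = (1/2) x^T Q x + c^T x + lambda^T (A x - b)
Stationarity (grad_x L = 0): Q x + c + A^T lambda = 0.
Primal feasibility: A x = b.

This gives the KKT block system:
  [ Q   A^T ] [ x     ]   [-c ]
  [ A    0  ] [ lambda ] = [ b ]

Solving the linear system:
  x*      = (1.2857, 0.7143)
  lambda* = (5.5714)
  f(x*)   = 4.4286

x* = (1.2857, 0.7143), lambda* = (5.5714)


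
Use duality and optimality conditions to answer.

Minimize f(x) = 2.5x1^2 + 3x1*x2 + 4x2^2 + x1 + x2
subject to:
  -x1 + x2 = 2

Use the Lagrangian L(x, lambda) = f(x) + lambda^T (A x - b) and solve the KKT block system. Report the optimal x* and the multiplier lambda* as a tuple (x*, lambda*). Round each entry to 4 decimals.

Form the Lagrangian:
  L(x, lambda) = (1/2) x^T Q x + c^T x + lambda^T (A x - b)
Stationarity (grad_x L = 0): Q x + c + A^T lambda = 0.
Primal feasibility: A x = b.

This gives the KKT block system:
  [ Q   A^T ] [ x     ]   [-c ]
  [ A    0  ] [ lambda ] = [ b ]

Solving the linear system:
  x*      = (-1.2632, 0.7368)
  lambda* = (-3.1053)
  f(x*)   = 2.8421

x* = (-1.2632, 0.7368), lambda* = (-3.1053)


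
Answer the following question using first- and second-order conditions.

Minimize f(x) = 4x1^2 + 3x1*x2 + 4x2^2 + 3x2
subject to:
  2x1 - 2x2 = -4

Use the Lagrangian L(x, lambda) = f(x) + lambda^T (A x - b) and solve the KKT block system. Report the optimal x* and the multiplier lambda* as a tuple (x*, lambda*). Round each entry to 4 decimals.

Form the Lagrangian:
  L(x, lambda) = (1/2) x^T Q x + c^T x + lambda^T (A x - b)
Stationarity (grad_x L = 0): Q x + c + A^T lambda = 0.
Primal feasibility: A x = b.

This gives the KKT block system:
  [ Q   A^T ] [ x     ]   [-c ]
  [ A    0  ] [ lambda ] = [ b ]

Solving the linear system:
  x*      = (-1.1364, 0.8636)
  lambda* = (3.25)
  f(x*)   = 7.7955

x* = (-1.1364, 0.8636), lambda* = (3.25)


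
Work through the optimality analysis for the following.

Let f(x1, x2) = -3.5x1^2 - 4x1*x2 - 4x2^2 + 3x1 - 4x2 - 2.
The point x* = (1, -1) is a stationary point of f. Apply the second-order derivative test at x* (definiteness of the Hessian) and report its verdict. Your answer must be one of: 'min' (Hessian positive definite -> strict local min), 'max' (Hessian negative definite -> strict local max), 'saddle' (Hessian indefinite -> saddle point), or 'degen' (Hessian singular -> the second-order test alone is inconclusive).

Compute the Hessian H = grad^2 f:
  H = [[-7, -4], [-4, -8]]
Verify stationarity: grad f(x*) = H x* + g = (0, 0).
Eigenvalues of H: -11.5311, -3.4689.
Both eigenvalues < 0, so H is negative definite -> x* is a strict local max.

max


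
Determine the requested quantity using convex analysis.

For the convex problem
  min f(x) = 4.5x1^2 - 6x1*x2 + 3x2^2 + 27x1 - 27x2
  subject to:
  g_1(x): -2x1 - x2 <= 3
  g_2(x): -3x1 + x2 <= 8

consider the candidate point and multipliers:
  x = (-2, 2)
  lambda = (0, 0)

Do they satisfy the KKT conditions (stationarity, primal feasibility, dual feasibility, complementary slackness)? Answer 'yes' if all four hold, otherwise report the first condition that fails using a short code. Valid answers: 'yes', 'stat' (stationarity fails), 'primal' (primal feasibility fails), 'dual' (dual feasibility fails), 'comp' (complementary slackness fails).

Gradient of f: grad f(x) = Q x + c = (-3, -3)
Constraint values g_i(x) = a_i^T x - b_i:
  g_1((-2, 2)) = -1
  g_2((-2, 2)) = 0
Stationarity residual: grad f(x) + sum_i lambda_i a_i = (-3, -3)
  -> stationarity FAILS
Primal feasibility (all g_i <= 0): OK
Dual feasibility (all lambda_i >= 0): OK
Complementary slackness (lambda_i * g_i(x) = 0 for all i): OK

Verdict: the first failing condition is stationarity -> stat.

stat


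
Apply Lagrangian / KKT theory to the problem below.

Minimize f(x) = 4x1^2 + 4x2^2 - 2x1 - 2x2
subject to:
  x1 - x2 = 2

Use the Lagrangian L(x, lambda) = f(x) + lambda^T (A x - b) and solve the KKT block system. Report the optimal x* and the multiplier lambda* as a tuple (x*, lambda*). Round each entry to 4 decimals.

Form the Lagrangian:
  L(x, lambda) = (1/2) x^T Q x + c^T x + lambda^T (A x - b)
Stationarity (grad_x L = 0): Q x + c + A^T lambda = 0.
Primal feasibility: A x = b.

This gives the KKT block system:
  [ Q   A^T ] [ x     ]   [-c ]
  [ A    0  ] [ lambda ] = [ b ]

Solving the linear system:
  x*      = (1.25, -0.75)
  lambda* = (-8)
  f(x*)   = 7.5

x* = (1.25, -0.75), lambda* = (-8)


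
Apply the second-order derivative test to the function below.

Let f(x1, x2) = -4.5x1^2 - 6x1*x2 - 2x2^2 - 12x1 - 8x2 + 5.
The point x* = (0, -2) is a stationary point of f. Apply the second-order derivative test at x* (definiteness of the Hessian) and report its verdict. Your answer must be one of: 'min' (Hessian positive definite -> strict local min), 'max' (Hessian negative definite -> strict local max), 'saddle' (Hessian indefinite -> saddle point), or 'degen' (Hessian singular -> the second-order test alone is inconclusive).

Compute the Hessian H = grad^2 f:
  H = [[-9, -6], [-6, -4]]
Verify stationarity: grad f(x*) = H x* + g = (0, 0).
Eigenvalues of H: -13, 0.
H has a zero eigenvalue (singular; negative semidefinite but not definite), so H is neither positive definite, negative definite, nor indefinite. The second-order test alone is inconclusive -> degen.
(Indeed, f is constant along the null direction of H through x*, so x* is not a strict local extremum.)

degen


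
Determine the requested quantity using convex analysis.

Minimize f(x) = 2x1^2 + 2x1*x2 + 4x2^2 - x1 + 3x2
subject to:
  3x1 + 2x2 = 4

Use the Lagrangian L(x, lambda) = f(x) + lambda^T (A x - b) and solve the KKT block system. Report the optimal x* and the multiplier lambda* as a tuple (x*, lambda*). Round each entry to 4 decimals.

Form the Lagrangian:
  L(x, lambda) = (1/2) x^T Q x + c^T x + lambda^T (A x - b)
Stationarity (grad_x L = 0): Q x + c + A^T lambda = 0.
Primal feasibility: A x = b.

This gives the KKT block system:
  [ Q   A^T ] [ x     ]   [-c ]
  [ A    0  ] [ lambda ] = [ b ]

Solving the linear system:
  x*      = (1.5938, -0.3906)
  lambda* = (-1.5312)
  f(x*)   = 1.6797

x* = (1.5938, -0.3906), lambda* = (-1.5312)


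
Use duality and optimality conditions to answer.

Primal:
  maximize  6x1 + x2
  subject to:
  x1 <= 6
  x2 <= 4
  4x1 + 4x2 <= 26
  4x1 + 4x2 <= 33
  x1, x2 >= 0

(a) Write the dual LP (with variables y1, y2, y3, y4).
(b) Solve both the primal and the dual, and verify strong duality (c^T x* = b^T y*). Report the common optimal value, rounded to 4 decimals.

The standard primal-dual pair for 'max c^T x s.t. A x <= b, x >= 0' is:
  Dual:  min b^T y  s.t.  A^T y >= c,  y >= 0.

So the dual LP is:
  minimize  6y1 + 4y2 + 26y3 + 33y4
  subject to:
    y1 + 4y3 + 4y4 >= 6
    y2 + 4y3 + 4y4 >= 1
    y1, y2, y3, y4 >= 0

Solving the primal: x* = (6, 0.5).
  primal value c^T x* = 36.5.
Solving the dual: y* = (5, 0, 0.25, 0).
  dual value b^T y* = 36.5.
Strong duality: c^T x* = b^T y*. Confirmed.

36.5


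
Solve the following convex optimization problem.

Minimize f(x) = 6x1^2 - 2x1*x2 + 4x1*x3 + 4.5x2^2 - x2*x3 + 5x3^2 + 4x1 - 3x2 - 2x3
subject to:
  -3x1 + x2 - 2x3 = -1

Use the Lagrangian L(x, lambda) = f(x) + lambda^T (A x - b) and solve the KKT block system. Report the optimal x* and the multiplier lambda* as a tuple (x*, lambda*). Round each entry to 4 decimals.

Form the Lagrangian:
  L(x, lambda) = (1/2) x^T Q x + c^T x + lambda^T (A x - b)
Stationarity (grad_x L = 0): Q x + c + A^T lambda = 0.
Primal feasibility: A x = b.

This gives the KKT block system:
  [ Q   A^T ] [ x     ]   [-c ]
  [ A    0  ] [ lambda ] = [ b ]

Solving the linear system:
  x*      = (-0.0187, 0.1798, 0.618)
  lambda* = (1.9625)
  f(x*)   = 0.0562

x* = (-0.0187, 0.1798, 0.618), lambda* = (1.9625)


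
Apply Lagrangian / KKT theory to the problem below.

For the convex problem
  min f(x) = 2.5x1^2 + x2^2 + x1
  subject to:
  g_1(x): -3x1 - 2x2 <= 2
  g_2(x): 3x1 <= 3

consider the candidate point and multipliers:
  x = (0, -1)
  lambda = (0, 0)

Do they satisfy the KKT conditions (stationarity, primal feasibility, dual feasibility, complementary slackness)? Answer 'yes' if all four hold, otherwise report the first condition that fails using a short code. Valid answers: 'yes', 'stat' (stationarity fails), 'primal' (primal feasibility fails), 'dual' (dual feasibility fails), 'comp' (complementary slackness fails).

Gradient of f: grad f(x) = Q x + c = (1, -2)
Constraint values g_i(x) = a_i^T x - b_i:
  g_1((0, -1)) = 0
  g_2((0, -1)) = -3
Stationarity residual: grad f(x) + sum_i lambda_i a_i = (1, -2)
  -> stationarity FAILS
Primal feasibility (all g_i <= 0): OK
Dual feasibility (all lambda_i >= 0): OK
Complementary slackness (lambda_i * g_i(x) = 0 for all i): OK

Verdict: the first failing condition is stationarity -> stat.

stat


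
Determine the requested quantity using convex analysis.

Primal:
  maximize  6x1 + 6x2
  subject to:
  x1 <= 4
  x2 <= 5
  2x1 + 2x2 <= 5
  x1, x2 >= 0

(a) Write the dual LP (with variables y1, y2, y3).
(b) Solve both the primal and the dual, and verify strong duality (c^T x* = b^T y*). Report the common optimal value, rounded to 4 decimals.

The standard primal-dual pair for 'max c^T x s.t. A x <= b, x >= 0' is:
  Dual:  min b^T y  s.t.  A^T y >= c,  y >= 0.

So the dual LP is:
  minimize  4y1 + 5y2 + 5y3
  subject to:
    y1 + 2y3 >= 6
    y2 + 2y3 >= 6
    y1, y2, y3 >= 0

Solving the primal: x* = (2.5, 0).
  primal value c^T x* = 15.
Solving the dual: y* = (0, 0, 3).
  dual value b^T y* = 15.
Strong duality: c^T x* = b^T y*. Confirmed.

15


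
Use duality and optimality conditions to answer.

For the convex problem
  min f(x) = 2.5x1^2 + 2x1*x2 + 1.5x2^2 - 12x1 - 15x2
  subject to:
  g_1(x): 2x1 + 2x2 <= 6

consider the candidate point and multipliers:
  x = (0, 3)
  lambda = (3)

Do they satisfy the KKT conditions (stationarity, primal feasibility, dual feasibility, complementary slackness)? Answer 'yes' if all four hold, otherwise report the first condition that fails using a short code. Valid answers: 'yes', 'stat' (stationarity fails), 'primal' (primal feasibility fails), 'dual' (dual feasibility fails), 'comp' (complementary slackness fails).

Gradient of f: grad f(x) = Q x + c = (-6, -6)
Constraint values g_i(x) = a_i^T x - b_i:
  g_1((0, 3)) = 0
Stationarity residual: grad f(x) + sum_i lambda_i a_i = (0, 0)
  -> stationarity OK
Primal feasibility (all g_i <= 0): OK
Dual feasibility (all lambda_i >= 0): OK
Complementary slackness (lambda_i * g_i(x) = 0 for all i): OK

Verdict: yes, KKT holds.

yes


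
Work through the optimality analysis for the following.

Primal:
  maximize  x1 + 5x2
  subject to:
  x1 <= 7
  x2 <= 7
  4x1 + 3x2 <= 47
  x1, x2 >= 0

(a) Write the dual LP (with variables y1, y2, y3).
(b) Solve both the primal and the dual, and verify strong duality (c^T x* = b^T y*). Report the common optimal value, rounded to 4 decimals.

The standard primal-dual pair for 'max c^T x s.t. A x <= b, x >= 0' is:
  Dual:  min b^T y  s.t.  A^T y >= c,  y >= 0.

So the dual LP is:
  minimize  7y1 + 7y2 + 47y3
  subject to:
    y1 + 4y3 >= 1
    y2 + 3y3 >= 5
    y1, y2, y3 >= 0

Solving the primal: x* = (6.5, 7).
  primal value c^T x* = 41.5.
Solving the dual: y* = (0, 4.25, 0.25).
  dual value b^T y* = 41.5.
Strong duality: c^T x* = b^T y*. Confirmed.

41.5


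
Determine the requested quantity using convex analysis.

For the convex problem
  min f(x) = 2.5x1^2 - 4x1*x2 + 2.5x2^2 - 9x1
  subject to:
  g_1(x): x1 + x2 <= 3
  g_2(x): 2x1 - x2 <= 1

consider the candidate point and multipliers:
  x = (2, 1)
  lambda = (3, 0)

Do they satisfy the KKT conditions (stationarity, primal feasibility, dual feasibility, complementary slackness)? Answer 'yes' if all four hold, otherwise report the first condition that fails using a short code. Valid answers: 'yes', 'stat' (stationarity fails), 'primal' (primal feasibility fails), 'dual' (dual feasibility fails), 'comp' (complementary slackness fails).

Gradient of f: grad f(x) = Q x + c = (-3, -3)
Constraint values g_i(x) = a_i^T x - b_i:
  g_1((2, 1)) = 0
  g_2((2, 1)) = 2
Stationarity residual: grad f(x) + sum_i lambda_i a_i = (0, 0)
  -> stationarity OK
Primal feasibility (all g_i <= 0): FAILS
Dual feasibility (all lambda_i >= 0): OK
Complementary slackness (lambda_i * g_i(x) = 0 for all i): OK

Verdict: the first failing condition is primal_feasibility -> primal.

primal


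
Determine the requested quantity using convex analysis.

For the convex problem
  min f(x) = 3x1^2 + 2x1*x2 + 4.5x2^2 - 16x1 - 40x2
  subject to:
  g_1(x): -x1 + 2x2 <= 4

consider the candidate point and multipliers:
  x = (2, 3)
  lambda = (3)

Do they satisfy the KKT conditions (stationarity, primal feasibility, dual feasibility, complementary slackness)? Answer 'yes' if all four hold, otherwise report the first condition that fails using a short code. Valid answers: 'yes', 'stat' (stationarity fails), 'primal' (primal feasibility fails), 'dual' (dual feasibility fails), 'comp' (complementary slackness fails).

Gradient of f: grad f(x) = Q x + c = (2, -9)
Constraint values g_i(x) = a_i^T x - b_i:
  g_1((2, 3)) = 0
Stationarity residual: grad f(x) + sum_i lambda_i a_i = (-1, -3)
  -> stationarity FAILS
Primal feasibility (all g_i <= 0): OK
Dual feasibility (all lambda_i >= 0): OK
Complementary slackness (lambda_i * g_i(x) = 0 for all i): OK

Verdict: the first failing condition is stationarity -> stat.

stat


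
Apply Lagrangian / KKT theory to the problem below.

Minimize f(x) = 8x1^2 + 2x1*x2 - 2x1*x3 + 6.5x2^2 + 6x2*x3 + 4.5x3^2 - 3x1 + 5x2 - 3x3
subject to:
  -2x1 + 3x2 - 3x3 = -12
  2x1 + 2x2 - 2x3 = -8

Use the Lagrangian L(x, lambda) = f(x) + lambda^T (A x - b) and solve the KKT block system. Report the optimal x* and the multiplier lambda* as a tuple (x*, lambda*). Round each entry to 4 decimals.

Form the Lagrangian:
  L(x, lambda) = (1/2) x^T Q x + c^T x + lambda^T (A x - b)
Stationarity (grad_x L = 0): Q x + c + A^T lambda = 0.
Primal feasibility: A x = b.

This gives the KKT block system:
  [ Q   A^T ] [ x     ]   [-c ]
  [ A    0  ] [ lambda ] = [ b ]

Solving the linear system:
  x*      = (0, -1.8235, 2.1765)
  lambda* = (-1.0706, 4.4294)
  f(x*)   = 3.4706

x* = (0, -1.8235, 2.1765), lambda* = (-1.0706, 4.4294)


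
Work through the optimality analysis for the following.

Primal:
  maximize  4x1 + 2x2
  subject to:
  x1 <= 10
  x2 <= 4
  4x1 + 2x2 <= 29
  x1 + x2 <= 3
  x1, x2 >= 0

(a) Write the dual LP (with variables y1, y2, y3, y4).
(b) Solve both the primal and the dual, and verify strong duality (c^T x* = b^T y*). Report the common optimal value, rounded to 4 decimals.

The standard primal-dual pair for 'max c^T x s.t. A x <= b, x >= 0' is:
  Dual:  min b^T y  s.t.  A^T y >= c,  y >= 0.

So the dual LP is:
  minimize  10y1 + 4y2 + 29y3 + 3y4
  subject to:
    y1 + 4y3 + y4 >= 4
    y2 + 2y3 + y4 >= 2
    y1, y2, y3, y4 >= 0

Solving the primal: x* = (3, 0).
  primal value c^T x* = 12.
Solving the dual: y* = (0, 0, 0, 4).
  dual value b^T y* = 12.
Strong duality: c^T x* = b^T y*. Confirmed.

12


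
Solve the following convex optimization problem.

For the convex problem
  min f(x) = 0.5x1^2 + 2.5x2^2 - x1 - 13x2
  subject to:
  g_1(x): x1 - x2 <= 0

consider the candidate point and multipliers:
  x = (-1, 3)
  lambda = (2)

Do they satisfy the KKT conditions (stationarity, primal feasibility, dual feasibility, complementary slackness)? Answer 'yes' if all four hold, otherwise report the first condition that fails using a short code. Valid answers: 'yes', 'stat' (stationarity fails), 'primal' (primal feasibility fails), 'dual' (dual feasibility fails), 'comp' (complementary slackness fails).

Gradient of f: grad f(x) = Q x + c = (-2, 2)
Constraint values g_i(x) = a_i^T x - b_i:
  g_1((-1, 3)) = -4
Stationarity residual: grad f(x) + sum_i lambda_i a_i = (0, 0)
  -> stationarity OK
Primal feasibility (all g_i <= 0): OK
Dual feasibility (all lambda_i >= 0): OK
Complementary slackness (lambda_i * g_i(x) = 0 for all i): FAILS

Verdict: the first failing condition is complementary_slackness -> comp.

comp


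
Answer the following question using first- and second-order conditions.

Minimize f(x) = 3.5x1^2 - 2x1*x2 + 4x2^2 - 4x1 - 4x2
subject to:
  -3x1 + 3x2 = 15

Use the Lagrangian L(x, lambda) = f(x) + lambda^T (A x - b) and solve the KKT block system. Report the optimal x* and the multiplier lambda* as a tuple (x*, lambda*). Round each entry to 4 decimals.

Form the Lagrangian:
  L(x, lambda) = (1/2) x^T Q x + c^T x + lambda^T (A x - b)
Stationarity (grad_x L = 0): Q x + c + A^T lambda = 0.
Primal feasibility: A x = b.

This gives the KKT block system:
  [ Q   A^T ] [ x     ]   [-c ]
  [ A    0  ] [ lambda ] = [ b ]

Solving the linear system:
  x*      = (-2, 3)
  lambda* = (-8)
  f(x*)   = 58

x* = (-2, 3), lambda* = (-8)


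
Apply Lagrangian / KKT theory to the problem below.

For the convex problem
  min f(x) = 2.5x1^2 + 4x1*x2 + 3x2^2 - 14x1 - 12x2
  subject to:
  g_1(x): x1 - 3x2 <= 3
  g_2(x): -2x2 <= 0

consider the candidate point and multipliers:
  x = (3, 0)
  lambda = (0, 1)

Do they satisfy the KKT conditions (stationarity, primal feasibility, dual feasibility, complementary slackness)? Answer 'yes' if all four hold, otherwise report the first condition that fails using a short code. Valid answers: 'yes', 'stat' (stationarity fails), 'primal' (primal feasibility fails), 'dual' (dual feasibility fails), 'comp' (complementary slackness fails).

Gradient of f: grad f(x) = Q x + c = (1, 0)
Constraint values g_i(x) = a_i^T x - b_i:
  g_1((3, 0)) = 0
  g_2((3, 0)) = 0
Stationarity residual: grad f(x) + sum_i lambda_i a_i = (1, -2)
  -> stationarity FAILS
Primal feasibility (all g_i <= 0): OK
Dual feasibility (all lambda_i >= 0): OK
Complementary slackness (lambda_i * g_i(x) = 0 for all i): OK

Verdict: the first failing condition is stationarity -> stat.

stat


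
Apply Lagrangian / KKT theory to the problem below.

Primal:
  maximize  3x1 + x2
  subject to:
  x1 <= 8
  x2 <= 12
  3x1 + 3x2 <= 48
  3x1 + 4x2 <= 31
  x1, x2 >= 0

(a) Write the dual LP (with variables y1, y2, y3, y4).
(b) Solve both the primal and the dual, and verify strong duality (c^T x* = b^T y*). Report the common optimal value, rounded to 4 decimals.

The standard primal-dual pair for 'max c^T x s.t. A x <= b, x >= 0' is:
  Dual:  min b^T y  s.t.  A^T y >= c,  y >= 0.

So the dual LP is:
  minimize  8y1 + 12y2 + 48y3 + 31y4
  subject to:
    y1 + 3y3 + 3y4 >= 3
    y2 + 3y3 + 4y4 >= 1
    y1, y2, y3, y4 >= 0

Solving the primal: x* = (8, 1.75).
  primal value c^T x* = 25.75.
Solving the dual: y* = (2.25, 0, 0, 0.25).
  dual value b^T y* = 25.75.
Strong duality: c^T x* = b^T y*. Confirmed.

25.75


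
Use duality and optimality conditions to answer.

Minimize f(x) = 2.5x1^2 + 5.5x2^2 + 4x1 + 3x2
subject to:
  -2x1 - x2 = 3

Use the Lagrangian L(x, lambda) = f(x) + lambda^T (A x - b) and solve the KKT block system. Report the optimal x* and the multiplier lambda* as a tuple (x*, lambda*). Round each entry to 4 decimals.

Form the Lagrangian:
  L(x, lambda) = (1/2) x^T Q x + c^T x + lambda^T (A x - b)
Stationarity (grad_x L = 0): Q x + c + A^T lambda = 0.
Primal feasibility: A x = b.

This gives the KKT block system:
  [ Q   A^T ] [ x     ]   [-c ]
  [ A    0  ] [ lambda ] = [ b ]

Solving the linear system:
  x*      = (-1.3061, -0.3878)
  lambda* = (-1.2653)
  f(x*)   = -1.2959

x* = (-1.3061, -0.3878), lambda* = (-1.2653)


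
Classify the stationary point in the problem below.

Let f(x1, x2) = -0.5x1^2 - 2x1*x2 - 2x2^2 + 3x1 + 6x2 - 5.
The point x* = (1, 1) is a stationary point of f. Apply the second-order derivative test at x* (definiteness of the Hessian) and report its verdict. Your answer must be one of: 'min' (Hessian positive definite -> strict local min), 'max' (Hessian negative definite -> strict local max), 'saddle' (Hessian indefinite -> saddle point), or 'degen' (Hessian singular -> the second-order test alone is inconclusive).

Compute the Hessian H = grad^2 f:
  H = [[-1, -2], [-2, -4]]
Verify stationarity: grad f(x*) = H x* + g = (0, 0).
Eigenvalues of H: -5, 0.
H has a zero eigenvalue (singular; negative semidefinite but not definite), so H is neither positive definite, negative definite, nor indefinite. The second-order test alone is inconclusive -> degen.
(Indeed, f is constant along the null direction of H through x*, so x* is not a strict local extremum.)

degen


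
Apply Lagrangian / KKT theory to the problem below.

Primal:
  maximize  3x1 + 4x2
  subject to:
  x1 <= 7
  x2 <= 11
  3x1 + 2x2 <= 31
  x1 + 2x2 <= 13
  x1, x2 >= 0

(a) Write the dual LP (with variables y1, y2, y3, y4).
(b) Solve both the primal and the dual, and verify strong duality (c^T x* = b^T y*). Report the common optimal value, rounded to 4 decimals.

The standard primal-dual pair for 'max c^T x s.t. A x <= b, x >= 0' is:
  Dual:  min b^T y  s.t.  A^T y >= c,  y >= 0.

So the dual LP is:
  minimize  7y1 + 11y2 + 31y3 + 13y4
  subject to:
    y1 + 3y3 + y4 >= 3
    y2 + 2y3 + 2y4 >= 4
    y1, y2, y3, y4 >= 0

Solving the primal: x* = (7, 3).
  primal value c^T x* = 33.
Solving the dual: y* = (1, 0, 0, 2).
  dual value b^T y* = 33.
Strong duality: c^T x* = b^T y*. Confirmed.

33


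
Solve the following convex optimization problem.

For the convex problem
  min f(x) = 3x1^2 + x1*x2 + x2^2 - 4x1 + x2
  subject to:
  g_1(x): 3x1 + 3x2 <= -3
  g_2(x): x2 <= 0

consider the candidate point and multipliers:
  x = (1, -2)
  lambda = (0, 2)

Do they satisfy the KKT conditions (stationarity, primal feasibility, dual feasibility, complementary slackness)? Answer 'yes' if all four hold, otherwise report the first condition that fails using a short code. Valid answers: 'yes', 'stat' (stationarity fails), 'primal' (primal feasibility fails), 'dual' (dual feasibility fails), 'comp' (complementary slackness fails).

Gradient of f: grad f(x) = Q x + c = (0, -2)
Constraint values g_i(x) = a_i^T x - b_i:
  g_1((1, -2)) = 0
  g_2((1, -2)) = -2
Stationarity residual: grad f(x) + sum_i lambda_i a_i = (0, 0)
  -> stationarity OK
Primal feasibility (all g_i <= 0): OK
Dual feasibility (all lambda_i >= 0): OK
Complementary slackness (lambda_i * g_i(x) = 0 for all i): FAILS

Verdict: the first failing condition is complementary_slackness -> comp.

comp


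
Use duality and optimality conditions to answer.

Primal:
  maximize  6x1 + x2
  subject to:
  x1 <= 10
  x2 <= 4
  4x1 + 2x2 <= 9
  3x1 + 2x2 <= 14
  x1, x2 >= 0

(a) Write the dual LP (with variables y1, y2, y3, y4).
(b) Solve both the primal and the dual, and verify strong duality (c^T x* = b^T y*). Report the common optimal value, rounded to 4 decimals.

The standard primal-dual pair for 'max c^T x s.t. A x <= b, x >= 0' is:
  Dual:  min b^T y  s.t.  A^T y >= c,  y >= 0.

So the dual LP is:
  minimize  10y1 + 4y2 + 9y3 + 14y4
  subject to:
    y1 + 4y3 + 3y4 >= 6
    y2 + 2y3 + 2y4 >= 1
    y1, y2, y3, y4 >= 0

Solving the primal: x* = (2.25, 0).
  primal value c^T x* = 13.5.
Solving the dual: y* = (0, 0, 1.5, 0).
  dual value b^T y* = 13.5.
Strong duality: c^T x* = b^T y*. Confirmed.

13.5


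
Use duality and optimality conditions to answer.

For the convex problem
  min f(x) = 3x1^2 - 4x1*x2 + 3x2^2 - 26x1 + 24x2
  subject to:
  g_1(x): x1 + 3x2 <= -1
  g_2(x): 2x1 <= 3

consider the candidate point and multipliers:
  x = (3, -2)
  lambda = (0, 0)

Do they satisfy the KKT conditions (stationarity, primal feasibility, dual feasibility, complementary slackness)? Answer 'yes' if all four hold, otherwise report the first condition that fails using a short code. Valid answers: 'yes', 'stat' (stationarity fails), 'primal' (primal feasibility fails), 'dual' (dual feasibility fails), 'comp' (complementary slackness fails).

Gradient of f: grad f(x) = Q x + c = (0, 0)
Constraint values g_i(x) = a_i^T x - b_i:
  g_1((3, -2)) = -2
  g_2((3, -2)) = 3
Stationarity residual: grad f(x) + sum_i lambda_i a_i = (0, 0)
  -> stationarity OK
Primal feasibility (all g_i <= 0): FAILS
Dual feasibility (all lambda_i >= 0): OK
Complementary slackness (lambda_i * g_i(x) = 0 for all i): OK

Verdict: the first failing condition is primal_feasibility -> primal.

primal


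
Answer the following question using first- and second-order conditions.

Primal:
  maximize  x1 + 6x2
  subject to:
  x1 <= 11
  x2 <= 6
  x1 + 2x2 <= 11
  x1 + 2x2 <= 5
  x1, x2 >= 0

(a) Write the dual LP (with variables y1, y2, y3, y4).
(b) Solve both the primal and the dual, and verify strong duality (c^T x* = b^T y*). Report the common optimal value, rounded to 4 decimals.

The standard primal-dual pair for 'max c^T x s.t. A x <= b, x >= 0' is:
  Dual:  min b^T y  s.t.  A^T y >= c,  y >= 0.

So the dual LP is:
  minimize  11y1 + 6y2 + 11y3 + 5y4
  subject to:
    y1 + y3 + y4 >= 1
    y2 + 2y3 + 2y4 >= 6
    y1, y2, y3, y4 >= 0

Solving the primal: x* = (0, 2.5).
  primal value c^T x* = 15.
Solving the dual: y* = (0, 0, 0, 3).
  dual value b^T y* = 15.
Strong duality: c^T x* = b^T y*. Confirmed.

15


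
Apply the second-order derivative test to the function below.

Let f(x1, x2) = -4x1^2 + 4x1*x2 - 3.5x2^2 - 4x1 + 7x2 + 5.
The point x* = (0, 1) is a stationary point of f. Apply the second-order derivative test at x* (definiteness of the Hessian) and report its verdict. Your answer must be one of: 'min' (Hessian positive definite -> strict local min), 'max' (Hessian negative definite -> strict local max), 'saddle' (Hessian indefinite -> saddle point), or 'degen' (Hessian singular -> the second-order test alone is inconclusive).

Compute the Hessian H = grad^2 f:
  H = [[-8, 4], [4, -7]]
Verify stationarity: grad f(x*) = H x* + g = (0, 0).
Eigenvalues of H: -11.5311, -3.4689.
Both eigenvalues < 0, so H is negative definite -> x* is a strict local max.

max


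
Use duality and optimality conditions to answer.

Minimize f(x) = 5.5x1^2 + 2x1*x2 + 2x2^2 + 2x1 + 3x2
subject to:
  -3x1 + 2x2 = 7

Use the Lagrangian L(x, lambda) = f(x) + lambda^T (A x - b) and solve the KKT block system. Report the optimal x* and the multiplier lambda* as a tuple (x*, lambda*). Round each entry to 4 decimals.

Form the Lagrangian:
  L(x, lambda) = (1/2) x^T Q x + c^T x + lambda^T (A x - b)
Stationarity (grad_x L = 0): Q x + c + A^T lambda = 0.
Primal feasibility: A x = b.

This gives the KKT block system:
  [ Q   A^T ] [ x     ]   [-c ]
  [ A    0  ] [ lambda ] = [ b ]

Solving the linear system:
  x*      = (-1.3269, 1.5096)
  lambda* = (-3.1923)
  f(x*)   = 12.1106

x* = (-1.3269, 1.5096), lambda* = (-3.1923)


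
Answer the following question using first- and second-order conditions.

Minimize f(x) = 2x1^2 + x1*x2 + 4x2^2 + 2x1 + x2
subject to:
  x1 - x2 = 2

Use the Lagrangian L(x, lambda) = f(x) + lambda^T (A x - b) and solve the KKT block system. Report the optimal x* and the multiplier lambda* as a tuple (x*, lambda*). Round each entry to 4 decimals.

Form the Lagrangian:
  L(x, lambda) = (1/2) x^T Q x + c^T x + lambda^T (A x - b)
Stationarity (grad_x L = 0): Q x + c + A^T lambda = 0.
Primal feasibility: A x = b.

This gives the KKT block system:
  [ Q   A^T ] [ x     ]   [-c ]
  [ A    0  ] [ lambda ] = [ b ]

Solving the linear system:
  x*      = (1.0714, -0.9286)
  lambda* = (-5.3571)
  f(x*)   = 5.9643

x* = (1.0714, -0.9286), lambda* = (-5.3571)


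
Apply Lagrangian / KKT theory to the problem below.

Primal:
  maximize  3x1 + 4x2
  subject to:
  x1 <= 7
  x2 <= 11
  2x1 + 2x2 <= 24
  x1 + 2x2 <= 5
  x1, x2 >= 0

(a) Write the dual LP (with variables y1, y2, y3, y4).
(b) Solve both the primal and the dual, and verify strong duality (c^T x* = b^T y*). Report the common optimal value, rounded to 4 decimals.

The standard primal-dual pair for 'max c^T x s.t. A x <= b, x >= 0' is:
  Dual:  min b^T y  s.t.  A^T y >= c,  y >= 0.

So the dual LP is:
  minimize  7y1 + 11y2 + 24y3 + 5y4
  subject to:
    y1 + 2y3 + y4 >= 3
    y2 + 2y3 + 2y4 >= 4
    y1, y2, y3, y4 >= 0

Solving the primal: x* = (5, 0).
  primal value c^T x* = 15.
Solving the dual: y* = (0, 0, 0, 3).
  dual value b^T y* = 15.
Strong duality: c^T x* = b^T y*. Confirmed.

15


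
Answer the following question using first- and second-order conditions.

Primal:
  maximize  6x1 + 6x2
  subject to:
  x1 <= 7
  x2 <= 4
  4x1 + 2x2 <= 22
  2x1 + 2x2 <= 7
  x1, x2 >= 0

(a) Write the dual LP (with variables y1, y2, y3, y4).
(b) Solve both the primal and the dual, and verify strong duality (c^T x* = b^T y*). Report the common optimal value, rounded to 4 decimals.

The standard primal-dual pair for 'max c^T x s.t. A x <= b, x >= 0' is:
  Dual:  min b^T y  s.t.  A^T y >= c,  y >= 0.

So the dual LP is:
  minimize  7y1 + 4y2 + 22y3 + 7y4
  subject to:
    y1 + 4y3 + 2y4 >= 6
    y2 + 2y3 + 2y4 >= 6
    y1, y2, y3, y4 >= 0

Solving the primal: x* = (3.5, 0).
  primal value c^T x* = 21.
Solving the dual: y* = (0, 0, 0, 3).
  dual value b^T y* = 21.
Strong duality: c^T x* = b^T y*. Confirmed.

21


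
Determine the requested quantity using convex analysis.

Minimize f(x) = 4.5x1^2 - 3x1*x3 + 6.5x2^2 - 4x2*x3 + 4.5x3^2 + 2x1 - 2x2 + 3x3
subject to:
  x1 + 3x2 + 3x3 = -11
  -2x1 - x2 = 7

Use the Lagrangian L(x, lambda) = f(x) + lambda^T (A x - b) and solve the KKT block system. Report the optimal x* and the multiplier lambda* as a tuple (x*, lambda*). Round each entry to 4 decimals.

Form the Lagrangian:
  L(x, lambda) = (1/2) x^T Q x + c^T x + lambda^T (A x - b)
Stationarity (grad_x L = 0): Q x + c + A^T lambda = 0.
Primal feasibility: A x = b.

This gives the KKT block system:
  [ Q   A^T ] [ x     ]   [-c ]
  [ A    0  ] [ lambda ] = [ b ]

Solving the linear system:
  x*      = (-2.9838, -1.0325, -1.6396)
  lambda* = (-0.4416, -10.1883)
  f(x*)   = 28.8198

x* = (-2.9838, -1.0325, -1.6396), lambda* = (-0.4416, -10.1883)


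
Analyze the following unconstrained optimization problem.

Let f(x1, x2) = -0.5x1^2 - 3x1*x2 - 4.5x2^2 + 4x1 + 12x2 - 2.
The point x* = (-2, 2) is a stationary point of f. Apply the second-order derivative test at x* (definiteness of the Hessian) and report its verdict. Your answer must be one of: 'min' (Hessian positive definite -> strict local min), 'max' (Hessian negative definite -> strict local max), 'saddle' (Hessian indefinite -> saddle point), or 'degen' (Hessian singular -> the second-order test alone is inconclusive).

Compute the Hessian H = grad^2 f:
  H = [[-1, -3], [-3, -9]]
Verify stationarity: grad f(x*) = H x* + g = (0, 0).
Eigenvalues of H: -10, 0.
H has a zero eigenvalue (singular; negative semidefinite but not definite), so H is neither positive definite, negative definite, nor indefinite. The second-order test alone is inconclusive -> degen.
(Indeed, f is constant along the null direction of H through x*, so x* is not a strict local extremum.)

degen


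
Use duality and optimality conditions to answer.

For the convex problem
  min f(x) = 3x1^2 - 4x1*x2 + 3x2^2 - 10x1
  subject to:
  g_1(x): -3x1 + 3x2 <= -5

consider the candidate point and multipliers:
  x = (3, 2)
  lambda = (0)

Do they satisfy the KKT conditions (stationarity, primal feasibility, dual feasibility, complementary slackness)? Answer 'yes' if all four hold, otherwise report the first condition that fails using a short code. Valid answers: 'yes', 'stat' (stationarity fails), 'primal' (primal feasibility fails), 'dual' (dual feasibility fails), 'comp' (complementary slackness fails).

Gradient of f: grad f(x) = Q x + c = (0, 0)
Constraint values g_i(x) = a_i^T x - b_i:
  g_1((3, 2)) = 2
Stationarity residual: grad f(x) + sum_i lambda_i a_i = (0, 0)
  -> stationarity OK
Primal feasibility (all g_i <= 0): FAILS
Dual feasibility (all lambda_i >= 0): OK
Complementary slackness (lambda_i * g_i(x) = 0 for all i): OK

Verdict: the first failing condition is primal_feasibility -> primal.

primal


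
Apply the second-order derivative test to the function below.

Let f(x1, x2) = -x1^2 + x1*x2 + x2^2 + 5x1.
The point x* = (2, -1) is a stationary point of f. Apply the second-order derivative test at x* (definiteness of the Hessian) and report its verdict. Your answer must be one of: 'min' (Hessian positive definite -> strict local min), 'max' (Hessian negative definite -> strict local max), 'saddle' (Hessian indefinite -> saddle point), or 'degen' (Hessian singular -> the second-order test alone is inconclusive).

Compute the Hessian H = grad^2 f:
  H = [[-2, 1], [1, 2]]
Verify stationarity: grad f(x*) = H x* + g = (0, 0).
Eigenvalues of H: -2.2361, 2.2361.
Eigenvalues have mixed signs, so H is indefinite -> x* is a saddle point.

saddle


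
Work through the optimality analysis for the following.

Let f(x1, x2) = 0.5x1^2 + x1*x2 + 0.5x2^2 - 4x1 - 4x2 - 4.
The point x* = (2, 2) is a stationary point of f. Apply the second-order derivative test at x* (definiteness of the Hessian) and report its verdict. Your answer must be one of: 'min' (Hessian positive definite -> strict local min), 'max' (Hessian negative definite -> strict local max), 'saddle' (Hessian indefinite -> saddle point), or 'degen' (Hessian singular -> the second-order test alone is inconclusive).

Compute the Hessian H = grad^2 f:
  H = [[1, 1], [1, 1]]
Verify stationarity: grad f(x*) = H x* + g = (0, 0).
Eigenvalues of H: 0, 2.
H has a zero eigenvalue (singular; positive semidefinite but not definite), so H is neither positive definite, negative definite, nor indefinite. The second-order test alone is inconclusive -> degen.
(Indeed, f is constant along the null direction of H through x*, so x* is not a strict local extremum.)

degen
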